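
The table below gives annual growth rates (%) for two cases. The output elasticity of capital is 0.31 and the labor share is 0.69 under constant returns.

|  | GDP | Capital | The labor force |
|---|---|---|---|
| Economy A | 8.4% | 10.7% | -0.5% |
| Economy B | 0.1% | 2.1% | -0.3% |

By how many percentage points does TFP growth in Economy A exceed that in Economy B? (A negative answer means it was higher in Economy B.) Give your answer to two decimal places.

5.77 percentage points

Labor's share = 1 − 0.31 = 0.69.
Economy A: TFP = 8.4 − 3.317 + 0.345 = 5.428%.
Economy B: TFP = 0.1 − 0.651 + 0.207 = -0.344%.
Difference = 5.428 − (-0.344) = 5.772 pp.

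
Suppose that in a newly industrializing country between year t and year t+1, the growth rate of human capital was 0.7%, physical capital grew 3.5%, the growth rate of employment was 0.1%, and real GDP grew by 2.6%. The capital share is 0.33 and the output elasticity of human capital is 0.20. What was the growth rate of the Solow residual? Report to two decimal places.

The Solow residual grew 1.26%.

Labor's share = 1 − 0.33 − 0.2 = 0.47.
Physical capital: 0.33 × 3.5 = 1.155 pp.
Human capital: 0.2 × 0.7 = 0.14 pp.
Employment: 0.47 × 0.1 = 0.047 pp.
TFP growth = 2.6 − 1.342 = 1.258%.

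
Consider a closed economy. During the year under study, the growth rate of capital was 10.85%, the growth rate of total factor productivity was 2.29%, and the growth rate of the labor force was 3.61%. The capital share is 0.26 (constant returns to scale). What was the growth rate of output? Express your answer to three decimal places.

7.782%

Labor's share = 1 − 0.26 = 0.74.
Capital: 0.26 × 10.85 = 2.821 pp.
The labor force: 0.74 × 3.61 = 2.6714 pp.
Output growth = 2.29 + 5.4924 = 7.7824%.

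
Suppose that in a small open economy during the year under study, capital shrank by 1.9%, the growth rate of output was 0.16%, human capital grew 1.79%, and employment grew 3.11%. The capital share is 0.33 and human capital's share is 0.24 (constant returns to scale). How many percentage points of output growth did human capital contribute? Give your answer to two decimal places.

Contribution = share × growth = 0.24 × 1.79 = 0.4296 pp.

0.43 percentage points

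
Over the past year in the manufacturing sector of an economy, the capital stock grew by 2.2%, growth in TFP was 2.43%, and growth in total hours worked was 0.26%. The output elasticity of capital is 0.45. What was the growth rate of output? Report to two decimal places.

3.56%

Labor's share = 1 − 0.45 = 0.55.
The capital stock: 0.45 × 2.2 = 0.99 pp.
Total hours worked: 0.55 × 0.26 = 0.143 pp.
Output growth = 2.43 + 1.133 = 3.563%.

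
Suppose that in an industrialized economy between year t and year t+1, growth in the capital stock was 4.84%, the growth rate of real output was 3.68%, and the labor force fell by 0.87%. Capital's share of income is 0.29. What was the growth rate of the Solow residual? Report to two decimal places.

Labor's share = 1 − 0.29 = 0.71.
The capital stock: 0.29 × 4.84 = 1.4036 pp.
The labor force: 0.71 × (-0.87) = -0.6177 pp.
TFP growth = 3.68 − 0.7859 = 2.8941%.

2.89%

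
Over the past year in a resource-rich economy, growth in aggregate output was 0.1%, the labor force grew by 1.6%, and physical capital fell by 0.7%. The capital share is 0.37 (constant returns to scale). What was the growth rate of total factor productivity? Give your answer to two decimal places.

Labor's share = 1 − 0.37 = 0.63.
Physical capital: 0.37 × (-0.7) = -0.259 pp.
The labor force: 0.63 × 1.6 = 1.008 pp.
TFP growth = 0.1 − 0.749 = -0.649%.

-0.65%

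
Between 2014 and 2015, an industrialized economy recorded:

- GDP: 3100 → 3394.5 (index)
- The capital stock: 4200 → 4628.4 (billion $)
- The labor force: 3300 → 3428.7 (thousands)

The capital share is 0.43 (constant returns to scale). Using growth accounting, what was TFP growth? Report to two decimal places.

2.89%

GDP growth = (3394.5 − 3100) / 3100 = 9.5%.
The capital stock growth = (4628.4 − 4200) / 4200 = 10.2%.
The labor force growth = (3428.7 − 3300) / 3300 = 3.9%.
Labor's share = 1 − 0.43 = 0.57.
The capital stock: 0.43 × 10.2 = 4.386 pp.
The labor force: 0.57 × 3.9 = 2.223 pp.
TFP growth = 9.5 − 6.609 = 2.891%.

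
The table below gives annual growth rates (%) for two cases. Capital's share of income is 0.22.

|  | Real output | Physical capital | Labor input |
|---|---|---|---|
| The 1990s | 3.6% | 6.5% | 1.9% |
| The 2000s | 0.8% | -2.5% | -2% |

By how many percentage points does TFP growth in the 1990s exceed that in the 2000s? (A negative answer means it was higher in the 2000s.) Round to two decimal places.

-2.22 percentage points

Labor's share = 1 − 0.22 = 0.78.
The 1990s: TFP = 3.6 − 1.43 − 1.482 = 0.688%.
The 2000s: TFP = 0.8 + 0.55 + 1.56 = 2.91%.
Difference = 0.688 − (2.91) = -2.222 pp.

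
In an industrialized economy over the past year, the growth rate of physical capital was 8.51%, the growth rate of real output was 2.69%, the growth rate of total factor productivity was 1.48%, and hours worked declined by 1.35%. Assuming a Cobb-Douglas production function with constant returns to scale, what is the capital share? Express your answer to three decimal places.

0.260

gY = gA + α·gK + (1−α)·gL, so gY − gA − gL = α(gK − gL).
2.69 − 1.48 + 1.35 = α × (8.51 − (-1.35)).
2.56 = 9.86 α, so α = 0.25963.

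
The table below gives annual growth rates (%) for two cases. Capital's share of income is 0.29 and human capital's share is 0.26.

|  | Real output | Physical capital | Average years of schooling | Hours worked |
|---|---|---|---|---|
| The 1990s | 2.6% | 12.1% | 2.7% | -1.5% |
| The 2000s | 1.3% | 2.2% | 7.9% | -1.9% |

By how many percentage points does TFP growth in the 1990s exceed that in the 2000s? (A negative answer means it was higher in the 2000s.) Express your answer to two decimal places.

Labor's share = 1 − 0.29 − 0.26 = 0.45.
The 1990s: TFP = 2.6 − 3.509 − 0.702 + 0.675 = -0.936%.
The 2000s: TFP = 1.3 − 0.638 − 2.054 + 0.855 = -0.537%.
Difference = -0.936 − (-0.537) = -0.399 pp.

-0.40 percentage points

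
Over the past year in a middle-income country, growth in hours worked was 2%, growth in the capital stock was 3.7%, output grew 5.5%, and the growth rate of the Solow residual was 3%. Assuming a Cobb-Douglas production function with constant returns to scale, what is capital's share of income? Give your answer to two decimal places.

gY = gA + α·gK + (1−α)·gL, so gY − gA − gL = α(gK − gL).
5.5 − 3 − 2 = α × (3.7 − 2).
0.5 = 1.7 α, so α = 0.2941.

α = 0.29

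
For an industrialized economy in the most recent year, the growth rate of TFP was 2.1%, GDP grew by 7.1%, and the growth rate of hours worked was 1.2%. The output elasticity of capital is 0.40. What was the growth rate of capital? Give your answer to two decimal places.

Capital grew 10.70%.

Labor's share = 1 − 0.4 = 0.6.
gY = gA + 0.6×1.2 + 0.4×g.
0.4×g = 7.1 − 2.1 − 0.72 = 4.28.
g = 4.28 / 0.4 = 10.7%.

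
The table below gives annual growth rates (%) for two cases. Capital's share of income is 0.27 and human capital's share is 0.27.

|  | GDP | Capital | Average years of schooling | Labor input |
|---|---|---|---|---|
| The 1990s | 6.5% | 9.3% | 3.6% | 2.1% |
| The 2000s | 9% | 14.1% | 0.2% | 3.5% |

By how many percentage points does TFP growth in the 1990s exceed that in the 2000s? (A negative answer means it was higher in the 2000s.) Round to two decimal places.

Labor's share = 1 − 0.27 − 0.27 = 0.46.
The 1990s: TFP = 6.5 − 2.511 − 0.972 − 0.966 = 2.051%.
The 2000s: TFP = 9 − 3.807 − 0.054 − 1.61 = 3.529%.
Difference = 2.051 − (3.529) = -1.478 pp.

-1.48 percentage points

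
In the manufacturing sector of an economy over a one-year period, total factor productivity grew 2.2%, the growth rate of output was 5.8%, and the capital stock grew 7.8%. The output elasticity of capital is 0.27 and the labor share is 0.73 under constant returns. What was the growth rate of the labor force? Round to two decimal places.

Labor's share = 1 − 0.27 = 0.73.
gY = gA + 0.27×7.8 + 0.73×g.
0.73×g = 5.8 − 2.2 − 2.106 = 1.494.
g = 1.494 / 0.73 = 2.0466%.

2.05%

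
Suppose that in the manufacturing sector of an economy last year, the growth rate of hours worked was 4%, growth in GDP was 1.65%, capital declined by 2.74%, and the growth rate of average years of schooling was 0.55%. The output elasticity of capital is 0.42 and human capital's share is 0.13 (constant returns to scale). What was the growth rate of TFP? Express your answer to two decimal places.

0.93%

Labor's share = 1 − 0.42 − 0.13 = 0.45.
Capital: 0.42 × (-2.74) = -1.1508 pp.
Average years of schooling: 0.13 × 0.55 = 0.0715 pp.
Hours worked: 0.45 × 4 = 1.8 pp.
TFP growth = 1.65 − 0.7207 = 0.9293%.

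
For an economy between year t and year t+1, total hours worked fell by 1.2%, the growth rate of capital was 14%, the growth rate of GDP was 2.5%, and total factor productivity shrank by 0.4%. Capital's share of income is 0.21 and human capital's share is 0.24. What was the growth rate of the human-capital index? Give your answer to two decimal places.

The human-capital index growth was 2.58%.

Labor's share = 1 − 0.21 − 0.24 = 0.55.
gY = gA + 0.21×14 + 0.55×(-1.2) + 0.24×g.
0.24×g = 2.5 + 0.4 − 2.28 = 0.62.
g = 0.62 / 0.24 = 2.5833%.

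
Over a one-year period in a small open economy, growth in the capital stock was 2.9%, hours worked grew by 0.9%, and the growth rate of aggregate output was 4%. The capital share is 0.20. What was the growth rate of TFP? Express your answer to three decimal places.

2.700%

Labor's share = 1 − 0.2 = 0.8.
The capital stock: 0.2 × 2.9 = 0.58 pp.
Hours worked: 0.8 × 0.9 = 0.72 pp.
TFP growth = 4 − 1.3 = 2.7%.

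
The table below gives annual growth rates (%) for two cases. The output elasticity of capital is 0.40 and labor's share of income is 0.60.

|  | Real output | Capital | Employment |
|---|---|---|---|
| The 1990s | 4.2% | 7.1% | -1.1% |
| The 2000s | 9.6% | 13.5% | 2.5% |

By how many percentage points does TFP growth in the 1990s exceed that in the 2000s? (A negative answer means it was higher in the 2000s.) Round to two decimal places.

-0.68 percentage points

Labor's share = 1 − 0.4 = 0.6.
The 1990s: TFP = 4.2 − 2.84 + 0.66 = 2.02%.
The 2000s: TFP = 9.6 − 5.4 − 1.5 = 2.7%.
Difference = 2.02 − (2.7) = -0.68 pp.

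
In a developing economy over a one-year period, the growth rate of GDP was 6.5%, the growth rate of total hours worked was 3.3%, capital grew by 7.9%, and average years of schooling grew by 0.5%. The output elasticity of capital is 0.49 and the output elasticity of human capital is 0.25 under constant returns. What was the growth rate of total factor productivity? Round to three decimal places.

Labor's share = 1 − 0.49 − 0.25 = 0.26.
Capital: 0.49 × 7.9 = 3.871 pp.
Average years of schooling: 0.25 × 0.5 = 0.125 pp.
Total hours worked: 0.26 × 3.3 = 0.858 pp.
TFP growth = 6.5 − 4.854 = 1.646%.

1.646%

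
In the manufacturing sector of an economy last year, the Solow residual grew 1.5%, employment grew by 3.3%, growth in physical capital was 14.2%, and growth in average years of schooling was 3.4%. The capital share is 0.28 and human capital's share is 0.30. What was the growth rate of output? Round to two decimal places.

Labor's share = 1 − 0.28 − 0.3 = 0.42.
Physical capital: 0.28 × 14.2 = 3.976 pp.
Average years of schooling: 0.3 × 3.4 = 1.02 pp.
Employment: 0.42 × 3.3 = 1.386 pp.
Output growth = 1.5 + 6.382 = 7.882%.

Output growth was 7.88%.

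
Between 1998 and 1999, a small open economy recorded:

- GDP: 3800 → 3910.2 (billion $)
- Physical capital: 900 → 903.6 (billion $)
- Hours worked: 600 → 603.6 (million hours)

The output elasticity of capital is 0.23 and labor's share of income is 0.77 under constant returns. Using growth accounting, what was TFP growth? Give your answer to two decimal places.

GDP growth = (3910.2 − 3800) / 3800 = 2.9%.
Physical capital growth = (903.6 − 900) / 900 = 0.4%.
Hours worked growth = (603.6 − 600) / 600 = 0.6%.
Labor's share = 1 − 0.23 = 0.77.
Physical capital: 0.23 × 0.4 = 0.092 pp.
Hours worked: 0.77 × 0.6 = 0.462 pp.
TFP growth = 2.9 − 0.554 = 2.346%.

2.35%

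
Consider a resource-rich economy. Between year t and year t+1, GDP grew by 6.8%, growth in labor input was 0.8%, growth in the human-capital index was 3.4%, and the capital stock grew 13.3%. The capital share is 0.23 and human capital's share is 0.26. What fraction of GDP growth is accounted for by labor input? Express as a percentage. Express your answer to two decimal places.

Labor input accounted for 6.00% of growth.

Labor's share = 1 − 0.23 − 0.26 = 0.51.
Labor input contributed 0.51 × 0.8 = 0.408 pp.
Share of growth = 0.408 / 6.8 × 100 = 6%.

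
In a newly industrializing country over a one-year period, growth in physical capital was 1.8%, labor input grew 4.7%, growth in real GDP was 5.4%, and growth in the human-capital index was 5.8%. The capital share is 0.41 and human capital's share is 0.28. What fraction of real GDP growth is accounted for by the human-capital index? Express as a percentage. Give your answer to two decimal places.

The human-capital index contributed 0.28 × 5.8 = 1.624 pp.
Share of growth = 1.624 / 5.4 × 100 = 30.0741%.

30.07%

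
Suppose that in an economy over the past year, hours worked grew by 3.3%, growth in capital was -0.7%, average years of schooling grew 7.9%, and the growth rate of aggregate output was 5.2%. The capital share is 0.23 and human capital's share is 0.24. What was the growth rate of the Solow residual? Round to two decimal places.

Labor's share = 1 − 0.23 − 0.24 = 0.53.
Capital: 0.23 × (-0.7) = -0.161 pp.
Average years of schooling: 0.24 × 7.9 = 1.896 pp.
Hours worked: 0.53 × 3.3 = 1.749 pp.
TFP growth = 5.2 − 3.484 = 1.716%.

The Solow residual grew 1.72%.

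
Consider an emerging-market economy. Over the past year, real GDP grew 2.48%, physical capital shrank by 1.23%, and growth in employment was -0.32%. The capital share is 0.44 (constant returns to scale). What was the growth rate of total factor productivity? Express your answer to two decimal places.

Labor's share = 1 − 0.44 = 0.56.
Physical capital: 0.44 × (-1.23) = -0.5412 pp.
Employment: 0.56 × (-0.32) = -0.1792 pp.
TFP growth = 2.48 + 0.7204 = 3.2004%.

3.20%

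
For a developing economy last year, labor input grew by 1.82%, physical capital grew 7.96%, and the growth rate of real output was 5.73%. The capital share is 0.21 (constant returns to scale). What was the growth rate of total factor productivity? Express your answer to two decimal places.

Labor's share = 1 − 0.21 = 0.79.
Physical capital: 0.21 × 7.96 = 1.6716 pp.
Labor input: 0.79 × 1.82 = 1.4378 pp.
TFP growth = 5.73 − 3.1094 = 2.6206%.

2.62%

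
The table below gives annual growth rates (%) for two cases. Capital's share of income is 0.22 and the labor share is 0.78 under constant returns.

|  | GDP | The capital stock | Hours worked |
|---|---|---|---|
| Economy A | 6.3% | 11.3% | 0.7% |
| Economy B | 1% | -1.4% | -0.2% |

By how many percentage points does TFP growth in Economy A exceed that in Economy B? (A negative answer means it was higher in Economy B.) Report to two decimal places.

Labor's share = 1 − 0.22 = 0.78.
Economy A: TFP = 6.3 − 2.486 − 0.546 = 3.268%.
Economy B: TFP = 1 + 0.308 + 0.156 = 1.464%.
Difference = 3.268 − (1.464) = 1.804 pp.

1.80 percentage points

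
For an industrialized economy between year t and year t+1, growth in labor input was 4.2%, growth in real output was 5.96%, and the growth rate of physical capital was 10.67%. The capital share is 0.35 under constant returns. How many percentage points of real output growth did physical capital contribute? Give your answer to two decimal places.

3.73 pp

Contribution = share × growth = 0.35 × 10.67 = 3.7345 pp.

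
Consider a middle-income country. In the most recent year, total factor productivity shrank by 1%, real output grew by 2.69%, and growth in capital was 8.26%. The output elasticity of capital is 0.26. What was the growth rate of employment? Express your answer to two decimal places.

Employment growth was 2.08%.

Labor's share = 1 − 0.26 = 0.74.
gY = gA + 0.26×8.26 + 0.74×g.
0.74×g = 2.69 + 1 − 2.1476 = 1.5424.
g = 1.5424 / 0.74 = 2.0843%.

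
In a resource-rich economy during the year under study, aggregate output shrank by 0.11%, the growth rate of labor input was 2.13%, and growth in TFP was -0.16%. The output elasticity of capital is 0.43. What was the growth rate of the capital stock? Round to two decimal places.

Labor's share = 1 − 0.43 = 0.57.
gY = gA + 0.57×2.13 + 0.43×g.
0.43×g = -0.11 + 0.16 − 1.2141 = -1.1641.
g = -1.1641 / 0.43 = -2.7072%.

-2.71%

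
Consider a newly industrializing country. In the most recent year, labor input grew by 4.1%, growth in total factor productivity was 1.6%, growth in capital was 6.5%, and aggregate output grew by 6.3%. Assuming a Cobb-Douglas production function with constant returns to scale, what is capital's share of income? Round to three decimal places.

gY = gA + α·gK + (1−α)·gL, so gY − gA − gL = α(gK − gL).
6.3 − 1.6 − 4.1 = α × (6.5 − 4.1).
0.6 = 2.4 α, so α = 0.25.

Capital's share of income is 0.250.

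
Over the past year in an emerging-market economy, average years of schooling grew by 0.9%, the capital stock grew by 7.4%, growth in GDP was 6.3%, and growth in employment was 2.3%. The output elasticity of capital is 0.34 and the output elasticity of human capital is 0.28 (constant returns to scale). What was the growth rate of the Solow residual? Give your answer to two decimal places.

Labor's share = 1 − 0.34 − 0.28 = 0.38.
The capital stock: 0.34 × 7.4 = 2.516 pp.
Average years of schooling: 0.28 × 0.9 = 0.252 pp.
Employment: 0.38 × 2.3 = 0.874 pp.
TFP growth = 6.3 − 3.642 = 2.658%.

The Solow residual grew 2.66%.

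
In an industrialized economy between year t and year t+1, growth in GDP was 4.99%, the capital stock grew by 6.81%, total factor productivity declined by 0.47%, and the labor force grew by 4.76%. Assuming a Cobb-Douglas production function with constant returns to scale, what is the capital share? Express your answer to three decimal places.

0.341

gY = gA + α·gK + (1−α)·gL, so gY − gA − gL = α(gK − gL).
4.99 + 0.47 − 4.76 = α × (6.81 − 4.76).
0.7 = 2.05 α, so α = 0.34146.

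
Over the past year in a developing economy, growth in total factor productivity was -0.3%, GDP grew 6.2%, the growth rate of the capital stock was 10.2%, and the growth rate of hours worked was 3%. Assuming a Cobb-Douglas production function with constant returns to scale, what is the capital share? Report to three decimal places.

gY = gA + α·gK + (1−α)·gL, so gY − gA − gL = α(gK − gL).
6.2 + 0.3 − 3 = α × (10.2 − 3).
3.5 = 7.2 α, so α = 0.48611.

0.486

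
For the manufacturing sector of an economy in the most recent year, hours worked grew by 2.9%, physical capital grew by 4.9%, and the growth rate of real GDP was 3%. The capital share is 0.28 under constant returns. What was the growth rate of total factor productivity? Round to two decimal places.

Labor's share = 1 − 0.28 = 0.72.
Physical capital: 0.28 × 4.9 = 1.372 pp.
Hours worked: 0.72 × 2.9 = 2.088 pp.
TFP growth = 3 − 3.46 = -0.46%.

-0.46%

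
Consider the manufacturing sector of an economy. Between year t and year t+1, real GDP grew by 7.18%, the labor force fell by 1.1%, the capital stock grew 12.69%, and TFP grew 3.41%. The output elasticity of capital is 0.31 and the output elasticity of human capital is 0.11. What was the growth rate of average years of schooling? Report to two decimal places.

Labor's share = 1 − 0.31 − 0.11 = 0.58.
gY = gA + 0.31×12.69 + 0.58×(-1.1) + 0.11×g.
0.11×g = 7.18 − 3.41 − 3.2959 = 0.4741.
g = 0.4741 / 0.11 = 4.31%.

4.31%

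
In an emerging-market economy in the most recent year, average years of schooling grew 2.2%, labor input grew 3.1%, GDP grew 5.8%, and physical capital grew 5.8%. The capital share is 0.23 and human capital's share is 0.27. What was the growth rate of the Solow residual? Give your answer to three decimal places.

Labor's share = 1 − 0.23 − 0.27 = 0.5.
Physical capital: 0.23 × 5.8 = 1.334 pp.
Average years of schooling: 0.27 × 2.2 = 0.594 pp.
Labor input: 0.5 × 3.1 = 1.55 pp.
TFP growth = 5.8 − 3.478 = 2.322%.

The Solow residual grew 2.322%.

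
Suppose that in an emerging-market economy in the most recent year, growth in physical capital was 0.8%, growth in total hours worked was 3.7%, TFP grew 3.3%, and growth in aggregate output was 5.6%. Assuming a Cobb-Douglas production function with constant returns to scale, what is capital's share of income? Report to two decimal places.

gY = gA + α·gK + (1−α)·gL, so gY − gA − gL = α(gK − gL).
5.6 − 3.3 − 3.7 = α × (0.8 − 3.7).
-1.4 = -2.9 α, so α = 0.4828.

α = 0.48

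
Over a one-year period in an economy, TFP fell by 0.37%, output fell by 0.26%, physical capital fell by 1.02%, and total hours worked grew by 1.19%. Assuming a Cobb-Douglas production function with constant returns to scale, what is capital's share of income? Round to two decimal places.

0.49

gY = gA + α·gK + (1−α)·gL, so gY − gA − gL = α(gK − gL).
-0.26 + 0.37 − 1.19 = α × (-1.02 − 1.19).
-1.08 = -2.21 α, so α = 0.4887.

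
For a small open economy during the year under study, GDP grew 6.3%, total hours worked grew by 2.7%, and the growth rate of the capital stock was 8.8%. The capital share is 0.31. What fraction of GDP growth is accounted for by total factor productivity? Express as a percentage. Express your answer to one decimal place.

Labor's share = 1 − 0.31 = 0.69.
The capital stock: 0.31 × 8.8 = 2.728 pp.
Total hours worked: 0.69 × 2.7 = 1.863 pp.
TFP growth = 6.3 − 4.591 = 1.709%.
TFP share of growth = 1.709 / 6.3 × 100 = 27.127%.

Total factor productivity accounted for 27.1% of growth.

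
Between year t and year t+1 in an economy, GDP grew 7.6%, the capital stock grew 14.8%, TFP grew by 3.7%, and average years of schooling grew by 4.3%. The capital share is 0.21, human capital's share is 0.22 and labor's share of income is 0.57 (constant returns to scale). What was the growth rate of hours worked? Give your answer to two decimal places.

-0.27%

Labor's share = 1 − 0.21 − 0.22 = 0.57.
gY = gA + 0.21×14.8 + 0.22×4.3 + 0.57×g.
0.57×g = 7.6 − 3.7 − 4.054 = -0.154.
g = -0.154 / 0.57 = -0.2702%.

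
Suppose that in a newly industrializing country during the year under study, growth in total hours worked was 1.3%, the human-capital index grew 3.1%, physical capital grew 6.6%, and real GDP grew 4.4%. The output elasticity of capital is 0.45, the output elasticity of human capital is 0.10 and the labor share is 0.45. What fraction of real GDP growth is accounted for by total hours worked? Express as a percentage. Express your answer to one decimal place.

Labor's share = 1 − 0.45 − 0.1 = 0.45.
Total hours worked contributed 0.45 × 1.3 = 0.585 pp.
Share of growth = 0.585 / 4.4 × 100 = 13.295%.

13.3%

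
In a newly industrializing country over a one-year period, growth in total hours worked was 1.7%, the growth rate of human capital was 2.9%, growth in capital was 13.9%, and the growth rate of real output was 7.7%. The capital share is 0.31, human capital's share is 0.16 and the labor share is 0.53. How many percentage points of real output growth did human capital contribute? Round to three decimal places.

0.464 percentage points

Contribution = share × growth = 0.16 × 2.9 = 0.464 pp.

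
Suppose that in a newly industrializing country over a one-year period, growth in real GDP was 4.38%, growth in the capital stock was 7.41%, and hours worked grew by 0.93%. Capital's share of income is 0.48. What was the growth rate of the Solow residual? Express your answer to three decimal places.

The Solow residual growth was 0.340%.

Labor's share = 1 − 0.48 = 0.52.
The capital stock: 0.48 × 7.41 = 3.5568 pp.
Hours worked: 0.52 × 0.93 = 0.4836 pp.
TFP growth = 4.38 − 4.0404 = 0.3396%.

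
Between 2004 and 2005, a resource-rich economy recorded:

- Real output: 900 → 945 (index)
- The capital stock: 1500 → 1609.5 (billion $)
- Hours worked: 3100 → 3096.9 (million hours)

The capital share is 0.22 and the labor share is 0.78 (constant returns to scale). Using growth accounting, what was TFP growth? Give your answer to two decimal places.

3.47%

Real output growth = (945 − 900) / 900 = 5%.
The capital stock growth = (1609.5 − 1500) / 1500 = 7.3%.
Hours worked growth = (3096.9 − 3100) / 3100 = -0.1%.
Labor's share = 1 − 0.22 = 0.78.
The capital stock: 0.22 × 7.3 = 1.606 pp.
Hours worked: 0.78 × (-0.1) = -0.078 pp.
TFP growth = 5 − 1.528 = 3.472%.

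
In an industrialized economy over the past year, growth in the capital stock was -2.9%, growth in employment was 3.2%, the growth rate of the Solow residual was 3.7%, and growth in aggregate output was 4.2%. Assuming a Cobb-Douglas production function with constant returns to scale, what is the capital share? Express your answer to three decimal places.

α = 0.443

gY = gA + α·gK + (1−α)·gL, so gY − gA − gL = α(gK − gL).
4.2 − 3.7 − 3.2 = α × (-2.9 − 3.2).
-2.7 = -6.1 α, so α = 0.44262.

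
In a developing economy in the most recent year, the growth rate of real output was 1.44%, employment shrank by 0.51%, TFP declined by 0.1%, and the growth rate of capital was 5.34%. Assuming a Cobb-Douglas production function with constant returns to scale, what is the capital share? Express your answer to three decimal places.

gY = gA + α·gK + (1−α)·gL, so gY − gA − gL = α(gK − gL).
1.44 + 0.1 + 0.51 = α × (5.34 − (-0.51)).
2.05 = 5.85 α, so α = 0.35043.

0.350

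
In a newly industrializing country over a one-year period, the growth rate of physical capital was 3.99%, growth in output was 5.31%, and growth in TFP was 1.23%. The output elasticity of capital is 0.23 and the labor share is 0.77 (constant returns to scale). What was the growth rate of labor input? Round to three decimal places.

Labor's share = 1 − 0.23 = 0.77.
gY = gA + 0.23×3.99 + 0.77×g.
0.77×g = 5.31 − 1.23 − 0.9177 = 3.1623.
g = 3.1623 / 0.77 = 4.10688%.

4.107%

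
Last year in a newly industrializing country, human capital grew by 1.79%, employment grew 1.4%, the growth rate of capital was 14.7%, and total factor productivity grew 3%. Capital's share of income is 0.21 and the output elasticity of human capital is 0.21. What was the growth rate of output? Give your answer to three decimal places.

Labor's share = 1 − 0.21 − 0.21 = 0.58.
Capital: 0.21 × 14.7 = 3.087 pp.
Human capital: 0.21 × 1.79 = 0.3759 pp.
Employment: 0.58 × 1.4 = 0.812 pp.
Output growth = 3 + 4.2749 = 7.2749%.

7.275%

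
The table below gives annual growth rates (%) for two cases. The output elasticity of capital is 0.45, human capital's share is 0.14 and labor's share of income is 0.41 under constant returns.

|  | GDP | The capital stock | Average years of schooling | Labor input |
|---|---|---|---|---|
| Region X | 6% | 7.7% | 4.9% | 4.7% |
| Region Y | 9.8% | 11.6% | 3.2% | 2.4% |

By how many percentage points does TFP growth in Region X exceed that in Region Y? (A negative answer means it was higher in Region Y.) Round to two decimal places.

-3.23 percentage points

Labor's share = 1 − 0.45 − 0.14 = 0.41.
Region X: TFP = 6 − 3.465 − 0.686 − 1.927 = -0.078%.
Region Y: TFP = 9.8 − 5.22 − 0.448 − 0.984 = 3.148%.
Difference = -0.078 − (3.148) = -3.226 pp.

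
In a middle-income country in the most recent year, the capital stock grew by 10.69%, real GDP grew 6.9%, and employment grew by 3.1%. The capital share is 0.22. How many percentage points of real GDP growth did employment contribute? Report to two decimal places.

2.42

Labor's share = 1 − 0.22 = 0.78.
Contribution = share × growth = 0.78 × 3.1 = 2.418 pp.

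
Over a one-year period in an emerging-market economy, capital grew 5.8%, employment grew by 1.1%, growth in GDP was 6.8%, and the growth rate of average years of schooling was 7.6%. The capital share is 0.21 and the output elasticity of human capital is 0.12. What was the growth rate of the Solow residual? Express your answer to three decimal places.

Labor's share = 1 − 0.21 − 0.12 = 0.67.
Capital: 0.21 × 5.8 = 1.218 pp.
Average years of schooling: 0.12 × 7.6 = 0.912 pp.
Employment: 0.67 × 1.1 = 0.737 pp.
TFP growth = 6.8 − 2.867 = 3.933%.

The Solow residual grew 3.933%.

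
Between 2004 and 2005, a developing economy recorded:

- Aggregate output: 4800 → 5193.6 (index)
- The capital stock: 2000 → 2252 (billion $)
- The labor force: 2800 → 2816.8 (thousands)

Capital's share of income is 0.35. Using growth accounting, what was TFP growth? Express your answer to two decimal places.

Aggregate output growth = (5193.6 − 4800) / 4800 = 8.2%.
The capital stock growth = (2252 − 2000) / 2000 = 12.6%.
The labor force growth = (2816.8 − 2800) / 2800 = 0.6%.
Labor's share = 1 − 0.35 = 0.65.
The capital stock: 0.35 × 12.6 = 4.41 pp.
The labor force: 0.65 × 0.6 = 0.39 pp.
TFP growth = 8.2 − 4.8 = 3.4%.

3.40%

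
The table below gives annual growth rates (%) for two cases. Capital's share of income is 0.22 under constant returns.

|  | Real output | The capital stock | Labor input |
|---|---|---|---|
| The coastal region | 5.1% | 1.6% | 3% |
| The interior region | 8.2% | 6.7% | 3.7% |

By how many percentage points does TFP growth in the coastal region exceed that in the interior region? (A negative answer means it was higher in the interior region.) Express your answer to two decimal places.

Labor's share = 1 − 0.22 = 0.78.
The coastal region: TFP = 5.1 − 0.352 − 2.34 = 2.408%.
The interior region: TFP = 8.2 − 1.474 − 2.886 = 3.84%.
Difference = 2.408 − (3.84) = -1.432 pp.

-1.43 percentage points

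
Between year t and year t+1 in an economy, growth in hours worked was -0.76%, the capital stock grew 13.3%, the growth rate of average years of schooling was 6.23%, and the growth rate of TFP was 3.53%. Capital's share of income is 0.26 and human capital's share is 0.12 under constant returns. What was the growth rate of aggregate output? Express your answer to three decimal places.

7.264%

Labor's share = 1 − 0.26 − 0.12 = 0.62.
The capital stock: 0.26 × 13.3 = 3.458 pp.
Average years of schooling: 0.12 × 6.23 = 0.7476 pp.
Hours worked: 0.62 × (-0.76) = -0.4712 pp.
Output growth = 3.53 + 3.7344 = 7.2644%.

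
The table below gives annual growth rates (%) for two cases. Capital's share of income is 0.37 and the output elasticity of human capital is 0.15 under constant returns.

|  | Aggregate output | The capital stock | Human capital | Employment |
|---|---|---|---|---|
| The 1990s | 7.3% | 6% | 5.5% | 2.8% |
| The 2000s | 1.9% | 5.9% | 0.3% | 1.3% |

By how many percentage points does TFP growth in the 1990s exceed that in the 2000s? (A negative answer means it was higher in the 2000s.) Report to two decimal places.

3.86 percentage points

Labor's share = 1 − 0.37 − 0.15 = 0.48.
The 1990s: TFP = 7.3 − 2.22 − 0.825 − 1.344 = 2.911%.
The 2000s: TFP = 1.9 − 2.183 − 0.045 − 0.624 = -0.952%.
Difference = 2.911 − (-0.952) = 3.863 pp.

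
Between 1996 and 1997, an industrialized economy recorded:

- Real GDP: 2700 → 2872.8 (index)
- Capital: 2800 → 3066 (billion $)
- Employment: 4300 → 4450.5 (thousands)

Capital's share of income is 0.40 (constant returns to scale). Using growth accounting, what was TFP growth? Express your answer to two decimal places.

Real GDP growth = (2872.8 − 2700) / 2700 = 6.4%.
Capital growth = (3066 − 2800) / 2800 = 9.5%.
Employment growth = (4450.5 − 4300) / 4300 = 3.5%.
Labor's share = 1 − 0.4 = 0.6.
Capital: 0.4 × 9.5 = 3.8 pp.
Employment: 0.6 × 3.5 = 2.1 pp.
TFP growth = 6.4 − 5.9 = 0.5%.

TFP growth was 0.50%.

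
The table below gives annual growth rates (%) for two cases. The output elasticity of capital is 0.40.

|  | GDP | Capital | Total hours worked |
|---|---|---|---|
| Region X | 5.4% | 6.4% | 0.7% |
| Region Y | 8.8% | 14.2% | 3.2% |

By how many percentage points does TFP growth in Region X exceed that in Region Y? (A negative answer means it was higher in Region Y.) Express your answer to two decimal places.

1.22 percentage points

Labor's share = 1 − 0.4 = 0.6.
Region X: TFP = 5.4 − 2.56 − 0.42 = 2.42%.
Region Y: TFP = 8.8 − 5.68 − 1.92 = 1.2%.
Difference = 2.42 − (1.2) = 1.22 pp.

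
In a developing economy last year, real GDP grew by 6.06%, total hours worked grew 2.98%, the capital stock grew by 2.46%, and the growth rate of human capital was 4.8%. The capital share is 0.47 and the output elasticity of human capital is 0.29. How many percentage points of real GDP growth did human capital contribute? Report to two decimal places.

1.39 percentage points

Contribution = share × growth = 0.29 × 4.8 = 1.392 pp.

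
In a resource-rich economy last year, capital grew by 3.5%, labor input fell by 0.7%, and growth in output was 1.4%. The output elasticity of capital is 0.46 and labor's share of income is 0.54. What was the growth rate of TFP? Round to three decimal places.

Labor's share = 1 − 0.46 = 0.54.
Capital: 0.46 × 3.5 = 1.61 pp.
Labor input: 0.54 × (-0.7) = -0.378 pp.
TFP growth = 1.4 − 1.232 = 0.168%.

0.168%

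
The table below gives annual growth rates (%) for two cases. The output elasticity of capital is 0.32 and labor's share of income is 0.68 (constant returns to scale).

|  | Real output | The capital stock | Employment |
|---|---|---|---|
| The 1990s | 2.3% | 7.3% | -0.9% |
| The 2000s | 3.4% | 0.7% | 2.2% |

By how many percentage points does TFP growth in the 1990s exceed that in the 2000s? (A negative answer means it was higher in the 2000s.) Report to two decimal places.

-1.10 percentage points

Labor's share = 1 − 0.32 = 0.68.
The 1990s: TFP = 2.3 − 2.336 + 0.612 = 0.576%.
The 2000s: TFP = 3.4 − 0.224 − 1.496 = 1.68%.
Difference = 0.576 − (1.68) = -1.104 pp.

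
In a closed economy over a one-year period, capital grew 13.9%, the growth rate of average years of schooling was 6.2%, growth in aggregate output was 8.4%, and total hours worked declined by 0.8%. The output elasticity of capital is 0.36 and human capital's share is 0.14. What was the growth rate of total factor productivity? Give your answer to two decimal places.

2.93%

Labor's share = 1 − 0.36 − 0.14 = 0.5.
Capital: 0.36 × 13.9 = 5.004 pp.
Average years of schooling: 0.14 × 6.2 = 0.868 pp.
Total hours worked: 0.5 × (-0.8) = -0.4 pp.
TFP growth = 8.4 − 5.472 = 2.928%.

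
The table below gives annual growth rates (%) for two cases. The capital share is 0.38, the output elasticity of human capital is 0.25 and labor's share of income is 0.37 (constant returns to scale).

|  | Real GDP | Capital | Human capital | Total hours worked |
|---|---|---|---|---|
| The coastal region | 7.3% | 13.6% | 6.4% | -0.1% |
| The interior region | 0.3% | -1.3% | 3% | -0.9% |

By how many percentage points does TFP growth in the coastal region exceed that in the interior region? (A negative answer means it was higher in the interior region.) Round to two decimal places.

Labor's share = 1 − 0.38 − 0.25 = 0.37.
The coastal region: TFP = 7.3 − 5.168 − 1.6 + 0.037 = 0.569%.
The interior region: TFP = 0.3 + 0.494 − 0.75 + 0.333 = 0.377%.
Difference = 0.569 − (0.377) = 0.192 pp.

0.19 percentage points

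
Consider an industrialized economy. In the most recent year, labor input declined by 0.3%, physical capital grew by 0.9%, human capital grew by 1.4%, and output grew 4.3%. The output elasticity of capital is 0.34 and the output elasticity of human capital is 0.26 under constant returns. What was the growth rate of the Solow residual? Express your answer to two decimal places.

The Solow residual grew 3.75%.

Labor's share = 1 − 0.34 − 0.26 = 0.4.
Physical capital: 0.34 × 0.9 = 0.306 pp.
Human capital: 0.26 × 1.4 = 0.364 pp.
Labor input: 0.4 × (-0.3) = -0.12 pp.
TFP growth = 4.3 − 0.55 = 3.75%.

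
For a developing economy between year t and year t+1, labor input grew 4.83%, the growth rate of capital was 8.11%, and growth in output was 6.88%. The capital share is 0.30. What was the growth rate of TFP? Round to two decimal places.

Labor's share = 1 − 0.3 = 0.7.
Capital: 0.3 × 8.11 = 2.433 pp.
Labor input: 0.7 × 4.83 = 3.381 pp.
TFP growth = 6.88 − 5.814 = 1.066%.

TFP growth was 1.07%.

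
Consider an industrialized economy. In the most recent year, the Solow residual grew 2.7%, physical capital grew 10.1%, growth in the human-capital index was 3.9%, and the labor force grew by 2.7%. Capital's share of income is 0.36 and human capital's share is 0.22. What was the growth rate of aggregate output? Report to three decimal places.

Labor's share = 1 − 0.36 − 0.22 = 0.42.
Physical capital: 0.36 × 10.1 = 3.636 pp.
The human-capital index: 0.22 × 3.9 = 0.858 pp.
The labor force: 0.42 × 2.7 = 1.134 pp.
Output growth = 2.7 + 5.628 = 8.328%.

Aggregate output grew 8.328%.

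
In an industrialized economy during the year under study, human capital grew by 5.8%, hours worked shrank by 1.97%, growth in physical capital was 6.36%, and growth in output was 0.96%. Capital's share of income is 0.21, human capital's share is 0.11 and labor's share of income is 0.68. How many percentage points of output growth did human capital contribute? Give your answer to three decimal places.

0.638 percentage points

Contribution = share × growth = 0.11 × 5.8 = 0.638 pp.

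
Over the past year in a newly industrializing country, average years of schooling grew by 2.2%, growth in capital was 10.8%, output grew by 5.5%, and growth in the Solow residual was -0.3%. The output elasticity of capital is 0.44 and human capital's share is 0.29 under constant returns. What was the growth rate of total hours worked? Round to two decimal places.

1.52%

Labor's share = 1 − 0.44 − 0.29 = 0.27.
gY = gA + 0.44×10.8 + 0.29×2.2 + 0.27×g.
0.27×g = 5.5 + 0.3 − 5.39 = 0.41.
g = 0.41 / 0.27 = 1.5185%.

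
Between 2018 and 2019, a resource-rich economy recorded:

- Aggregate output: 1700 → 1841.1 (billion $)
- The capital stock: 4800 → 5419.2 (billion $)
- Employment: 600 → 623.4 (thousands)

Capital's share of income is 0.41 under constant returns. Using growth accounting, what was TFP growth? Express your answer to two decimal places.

Aggregate output growth = (1841.1 − 1700) / 1700 = 8.3%.
The capital stock growth = (5419.2 − 4800) / 4800 = 12.9%.
Employment growth = (623.4 − 600) / 600 = 3.9%.
Labor's share = 1 − 0.41 = 0.59.
The capital stock: 0.41 × 12.9 = 5.289 pp.
Employment: 0.59 × 3.9 = 2.301 pp.
TFP growth = 8.3 − 7.59 = 0.71%.

0.71%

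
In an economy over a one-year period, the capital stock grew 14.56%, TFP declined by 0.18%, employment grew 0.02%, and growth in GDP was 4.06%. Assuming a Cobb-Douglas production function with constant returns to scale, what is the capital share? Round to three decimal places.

The capital share is 0.290.

gY = gA + α·gK + (1−α)·gL, so gY − gA − gL = α(gK − gL).
4.06 + 0.18 − 0.02 = α × (14.56 − 0.02).
4.22 = 14.54 α, so α = 0.29023.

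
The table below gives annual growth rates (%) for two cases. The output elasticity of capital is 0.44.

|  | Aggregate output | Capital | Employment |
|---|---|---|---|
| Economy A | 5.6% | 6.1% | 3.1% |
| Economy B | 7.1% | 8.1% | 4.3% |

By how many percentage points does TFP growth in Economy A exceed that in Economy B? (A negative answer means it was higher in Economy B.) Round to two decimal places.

0.05 percentage points

Labor's share = 1 − 0.44 = 0.56.
Economy A: TFP = 5.6 − 2.684 − 1.736 = 1.18%.
Economy B: TFP = 7.1 − 3.564 − 2.408 = 1.128%.
Difference = 1.18 − (1.128) = 0.052 pp.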